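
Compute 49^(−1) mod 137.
Apply the extended Euclidean algorithm to (137, 49), tracking rows (r, s, t) with s·137 + t·49 = r. Each division r_prev = q·r_cur + r_new produces the new row as (previous row) − q·(current row):
  row A: (137, 1, 0)   [1·137 + 0·49 = 137]
  row B: (49, 0, 1)   [0·137 + 1·49 = 49]
  137 = 2·49 + 39   → row C = row A − 2·row B = (39, 1, −2)   [check: 1·137 − 2·49 = 39]
  49 = 1·39 + 10   → row D = row B − 1·row C = (10, −1, 3)   [check: −1·137 + 3·49 = 10]
  39 = 3·10 + 9   → row E = row C − 3·row D = (9, 4, −11)   [check: 4·137 − 11·49 = 9]
  10 = 1·9 + 1   → row F = row D − 1·row E = (1, −5, 14)   [check: −5·137 + 14·49 = 1]
  9 = 9·1 + 0   → remainder 0, stop. gcd = 1 (last nonzero row F).
The gcd is 1, so 49 is invertible mod 137. The last nonzero row gives −5·137 + 14·49 = 1, so t = 14. So 49^(−1) ≡ 14 (mod 137). Verify: 49 · 14 = 686 ≡ 1 (mod 137). ✓

Final answer: 49^(−1) ≡ 14 (mod 137)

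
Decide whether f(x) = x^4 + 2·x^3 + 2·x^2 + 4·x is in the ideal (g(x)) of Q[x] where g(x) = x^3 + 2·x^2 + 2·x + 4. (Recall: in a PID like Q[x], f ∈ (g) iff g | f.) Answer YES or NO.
In Q[x] the ideal (g) consists of all multiples of g, so f ∈ (g) iff g | f, i.e. iff the remainder of f on division by g is 0. Divide f by g (g is monic, so eliminate the leading term of the running remainder at each step):
  leading term x^4: subtract (x)·g(x) = x^4 + 2·x^3 + 2·x^2 + 4·x, leaving 0
The remainder is 0, so f(x) = g(x) · h(x) with h(x) = x. Hence g | f, i.e. f ∈ (g).

Final answer: YES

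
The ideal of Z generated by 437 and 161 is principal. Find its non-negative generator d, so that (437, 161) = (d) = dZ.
In the PID Z, (a, b) is generated by gcd(a, b). Compute gcd(437, 161) with the extended Euclidean algorithm, tracking rows (r, s, t) with s·437 + t·161 = r:
  row A: (437, 1, 0)   [1·437 + 0·161 = 437]
  row B: (161, 0, 1)   [0·437 + 1·161 = 161]
  437 = 2·161 + 115   → row C = row A − 2·row B = (115, 1, −2)   [check: 1·437 − 2·161 = 115]
  161 = 1·115 + 46   → row D = row B − 1·row C = (46, −1, 3)   [check: −1·437 + 3·161 = 46]
  115 = 2·46 + 23   → row E = row C − 2·row D = (23, 3, −8)   [check: 3·437 − 8·161 = 23]
  46 = 2·23 + 0   → remainder 0, stop. gcd = 23 (last nonzero row E).
So gcd(437, 161) = 23, with Bézout identity 3·437 − 8·161 = 23. Containment (⊇): the Bézout identity exhibits 23 as an element of (437, 161), giving (23) ⊆ (437, 161). Containment (⊆): since 23 | 437 and 23 | 161 (437 = 23·19, 161 = 23·7), every Z-linear combination of 437 and 161 is divisible by 23, so (437, 161) ⊆ (23). Therefore (437, 161) = (23), d = 23.

Final answer: (437, 161) = (23); d = 23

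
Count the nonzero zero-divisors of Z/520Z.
Z/520Z has 327 nonzero zero-divisors

In Z/520Z each nonzero element is either a unit (gcd with 520 is 1) or a zero-divisor (gcd > 1). The number of units is φ(520): factorise 520 = 2^3 · 5 · 13, so φ(520) = (2^3 − 2^2) · (5 − 1) · (13 − 1) = 4 · 4 · 12 = 192. The nonzero elements number 520 − 1 = 519. Hence the nonzero zero-divisors number 519 − 192 = 327.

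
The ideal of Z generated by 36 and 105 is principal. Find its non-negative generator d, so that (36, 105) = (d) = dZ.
(36, 105) = (3); d = 3

In the PID Z, (a, b) is generated by gcd(a, b). Compute gcd(105, 36) with the extended Euclidean algorithm, tracking rows (r, s, t) with s·105 + t·36 = r:
  row A: (105, 1, 0)   [1·105 + 0·36 = 105]
  row B: (36, 0, 1)   [0·105 + 1·36 = 36]
  105 = 2·36 + 33   → row C = row A − 2·row B = (33, 1, −2)   [check: 1·105 − 2·36 = 33]
  36 = 1·33 + 3   → row D = row B − 1·row C = (3, −1, 3)   [check: −1·105 + 3·36 = 3]
  33 = 11·3 + 0   → remainder 0, stop. gcd = 3 (last nonzero row D).
So gcd(36, 105) = 3, with Bézout identity −1·105 + 3·36 = 3. Containment (⊇): the Bézout identity exhibits 3 as an element of (36, 105), giving (3) ⊆ (36, 105). Containment (⊆): since 3 | 36 and 3 | 105 (36 = 3·12, 105 = 3·35), every Z-linear combination of 36 and 105 is divisible by 3, so (36, 105) ⊆ (3). Therefore (36, 105) = (3), d = 3.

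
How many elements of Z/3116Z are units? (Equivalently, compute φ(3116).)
Z/3116Z has φ(3116) = 1440 units

An element a ∈ Z/3116Z is a unit iff gcd(a, 3116) = 1, so the number of units is φ(3116). φ is multiplicative, with φ(p^e) = p^e − p^(e−1). Factorise 3116 = 2^2 · 19 · 41. Then
  φ(3116) = (2^2 − 2^1) · (19 − 1) · (41 − 1) = 2 · 18 · 40 = 1440.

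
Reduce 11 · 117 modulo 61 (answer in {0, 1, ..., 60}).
6

Reduce the factors first: 117 ≡ 56 (mod 61), so 11 · 117 ≡ 11 · 56 (mod 61). 11 · 56 = 616. Dividing by 61: 616 = 10·61 + 6. So (11 · 117) mod 61 = 6.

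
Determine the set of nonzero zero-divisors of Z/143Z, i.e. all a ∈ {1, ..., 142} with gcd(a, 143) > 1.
An element a ∈ Z/143Z (with a ≠ 0) is a zero-divisor iff gcd(a, 143) > 1 (because a is a unit precisely when gcd(a, n) = 1, and in Z/nZ every nonzero, non-unit element is a zero-divisor). Scan a = 1, ..., 142 and keep those with gcd(a, 143) > 1:
  gcd(11, 143) = 11, gcd(13, 143) = 13, gcd(22, 143) = 11, gcd(26, 143) = 13, gcd(33, 143) = 11, gcd(39, 143) = 13, gcd(44, 143) = 11, gcd(52, 143) = 13, gcd(55, 143) = 11, gcd(65, 143) = 13, gcd(66, 143) = 11, gcd(77, 143) = 11, gcd(78, 143) = 13, gcd(88, 143) = 11, gcd(91, 143) = 13, gcd(99, 143) = 11, gcd(104, 143) = 13, gcd(110, 143) = 11, gcd(117, 143) = 13, gcd(121, 143) = 11, gcd(130, 143) = 13, gcd(132, 143) = 11.
All other a ∈ {1, ..., 142} have gcd(a, 143) = 1 and are units. So the nonzero zero-divisors are exactly the 22 values of a appearing in this scan.

Final answer: nonzero zero-divisors of Z/143Z = {11, 13, 22, 26, 33, 39, 44, 52, 55, 65, 66, 77, 78, 88, 91, 99, 104, 110, 117, 121, 130, 132}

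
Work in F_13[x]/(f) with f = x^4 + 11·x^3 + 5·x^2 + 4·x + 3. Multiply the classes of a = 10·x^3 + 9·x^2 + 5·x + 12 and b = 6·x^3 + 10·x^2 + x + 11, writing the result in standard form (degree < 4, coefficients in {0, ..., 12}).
Multiply as integer polynomials: a · b = 60·x^6 + 154·x^5 + 130·x^4 + 241·x^3 + 224·x^2 + 67·x + 132. Reducing coefficients mod 13: a · b ≡ 8·x^6 + 11·x^5 + 7·x^3 + 3·x^2 + 2·x + 2. Now divide by f(x) = x^4 + 11·x^3 + 5·x^2 + 4·x + 3 in F_13[x], eliminating the leading term at each step:
  leading term 8·x^6: subtract (8·x^2)·f(x) = 8·x^6 + 10·x^5 + x^4 + 6·x^3 + 11·x^2, leaving x^5 + 12·x^4 + x^3 + 5·x^2 + 2·x + 2 (coefficients mod 13)
  leading term x^5: subtract (x)·f(x) = x^5 + 11·x^4 + 5·x^3 + 4·x^2 + 3·x, leaving x^4 + 9·x^3 + x^2 + 12·x + 2 (coefficients mod 13)
  leading term x^4: subtract (1)·f(x) = x^4 + 11·x^3 + 5·x^2 + 4·x + 3, leaving 11·x^3 + 9·x^2 + 8·x + 12 (coefficients mod 13)
The degree is now < 4, so this is the remainder. Hence a · b ≡ 11·x^3 + 9·x^2 + 8·x + 12 in F_13[x]/(f).

Final answer: a · b ≡ 11·x^3 + 9·x^2 + 8·x + 12 (mod f(x))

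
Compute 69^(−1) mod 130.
69^(−1) ≡ 49 (mod 130)

Apply the extended Euclidean algorithm to (130, 69), tracking rows (r, s, t) with s·130 + t·69 = r. Each division r_prev = q·r_cur + r_new produces the new row as (previous row) − q·(current row):
  row A: (130, 1, 0)   [1·130 + 0·69 = 130]
  row B: (69, 0, 1)   [0·130 + 1·69 = 69]
  130 = 1·69 + 61   → row C = row A − 1·row B = (61, 1, −1)   [check: 1·130 − 1·69 = 61]
  69 = 1·61 + 8   → row D = row B − 1·row C = (8, −1, 2)   [check: −1·130 + 2·69 = 8]
  61 = 7·8 + 5   → row E = row C − 7·row D = (5, 8, −15)   [check: 8·130 − 15·69 = 5]
  8 = 1·5 + 3   → row F = row D − 1·row E = (3, −9, 17)   [check: −9·130 + 17·69 = 3]
  5 = 1·3 + 2   → row G = row E − 1·row F = (2, 17, −32)   [check: 17·130 − 32·69 = 2]
  3 = 1·2 + 1   → row H = row F − 1·row G = (1, −26, 49)   [check: −26·130 + 49·69 = 1]
  2 = 2·1 + 0   → remainder 0, stop. gcd = 1 (last nonzero row H).
The gcd is 1, so 69 is invertible mod 130. The last nonzero row gives −26·130 + 49·69 = 1, so t = 49. So 69^(−1) ≡ 49 (mod 130). Verify: 69 · 49 = 3381 ≡ 1 (mod 130). ✓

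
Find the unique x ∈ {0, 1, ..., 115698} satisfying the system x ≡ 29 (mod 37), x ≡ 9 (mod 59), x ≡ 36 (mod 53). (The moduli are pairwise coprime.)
The moduli 37, 59, 53 are pairwise coprime, so by the CRT there is a unique solution mod 37·59·53 = 115699.
Solve by successive substitution. Start with x ≡ 29 (mod 37).
  Combine with x ≡ 9 (mod 59): write x = 29 + 37·t and require 29 + 37·t ≡ 9 (mod 59), i.e. 37·t ≡ 9 − 29 ≡ 39 (mod 59). Since 37^(−1) ≡ 8 (mod 59), t ≡ 8·39 ≡ 17 (mod 59). So x ≡ 29 + 37·17 = 658 (mod 2183).
  Combine with x ≡ 36 (mod 53): write x = 658 + 2183·t and require 658 + 2183·t ≡ 36 (mod 53), i.e. 2183·t ≡ 36 − 658 ≡ 14 (mod 53). Since 2183^(−1) ≡ 16 (mod 53) (2183 ≡ 10 (mod 53)), t ≡ 16·14 ≡ 12 (mod 53). So x ≡ 658 + 2183·12 = 26854 (mod 115699).
Unique solution in [0, 115699): x = 26854.

Final answer: x ≡ 26854 (mod 115699); the representative in [0, 115699) is 26854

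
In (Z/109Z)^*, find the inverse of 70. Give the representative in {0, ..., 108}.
70^(−1) ≡ 95 (mod 109)

Apply the extended Euclidean algorithm to (109, 70), tracking rows (r, s, t) with s·109 + t·70 = r. Each division r_prev = q·r_cur + r_new produces the new row as (previous row) − q·(current row):
  row A: (109, 1, 0)   [1·109 + 0·70 = 109]
  row B: (70, 0, 1)   [0·109 + 1·70 = 70]
  109 = 1·70 + 39   → row C = row A − 1·row B = (39, 1, −1)   [check: 1·109 − 1·70 = 39]
  70 = 1·39 + 31   → row D = row B − 1·row C = (31, −1, 2)   [check: −1·109 + 2·70 = 31]
  39 = 1·31 + 8   → row E = row C − 1·row D = (8, 2, −3)   [check: 2·109 − 3·70 = 8]
  31 = 3·8 + 7   → row F = row D − 3·row E = (7, −7, 11)   [check: −7·109 + 11·70 = 7]
  8 = 1·7 + 1   → row G = row E − 1·row F = (1, 9, −14)   [check: 9·109 − 14·70 = 1]
  7 = 7·1 + 0   → remainder 0, stop. gcd = 1 (last nonzero row G).
The gcd is 1, so 70 is invertible mod 109. The last nonzero row gives 9·109 − 14·70 = 1, so t = −14. So 70^(−1) ≡ −14 ≡ 95 (mod 109). Verify: 70 · 95 = 6650 ≡ 1 (mod 109). ✓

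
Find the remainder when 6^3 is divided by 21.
Use repeated squaring. Binary(3) = 11. Walk through the bits of the exponent 3 left-to-right: at each bit after the leading one, square the running value, then multiply by 6 if the bit is 1 (always reducing mod 21):
  bit 1 = 1 (leading): start with 6.
  bit 2 = 1: square 6^2 = 36 ≡ 15; bit is 1, so multiply 15·6 = 90 ≡ 6 (mod 21).
Final value: 6^3 ≡ 6 (mod 21).

Final answer: 6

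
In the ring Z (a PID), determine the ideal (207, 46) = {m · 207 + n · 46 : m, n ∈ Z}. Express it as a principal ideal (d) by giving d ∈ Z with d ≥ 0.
(207, 46) = (23); d = 23

In the PID Z, (a, b) is generated by gcd(a, b). Compute gcd(207, 46) with the extended Euclidean algorithm, tracking rows (r, s, t) with s·207 + t·46 = r:
  row A: (207, 1, 0)   [1·207 + 0·46 = 207]
  row B: (46, 0, 1)   [0·207 + 1·46 = 46]
  207 = 4·46 + 23   → row C = row A − 4·row B = (23, 1, −4)   [check: 1·207 − 4·46 = 23]
  46 = 2·23 + 0   → remainder 0, stop. gcd = 23 (last nonzero row C).
So gcd(207, 46) = 23, with Bézout identity 1·207 − 4·46 = 23. Containment (⊇): the Bézout identity exhibits 23 as an element of (207, 46), giving (23) ⊆ (207, 46). Containment (⊆): since 23 | 207 and 23 | 46 (207 = 23·9, 46 = 23·2), every Z-linear combination of 207 and 46 is divisible by 23, so (207, 46) ⊆ (23). Therefore (207, 46) = (23), d = 23.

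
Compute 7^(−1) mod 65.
7^(−1) ≡ 28 (mod 65)

Apply the extended Euclidean algorithm to (65, 7), tracking rows (r, s, t) with s·65 + t·7 = r. Each division r_prev = q·r_cur + r_new produces the new row as (previous row) − q·(current row):
  row A: (65, 1, 0)   [1·65 + 0·7 = 65]
  row B: (7, 0, 1)   [0·65 + 1·7 = 7]
  65 = 9·7 + 2   → row C = row A − 9·row B = (2, 1, −9)   [check: 1·65 − 9·7 = 2]
  7 = 3·2 + 1   → row D = row B − 3·row C = (1, −3, 28)   [check: −3·65 + 28·7 = 1]
  2 = 2·1 + 0   → remainder 0, stop. gcd = 1 (last nonzero row D).
The gcd is 1, so 7 is invertible mod 65. The last nonzero row gives −3·65 + 28·7 = 1, so t = 28. So 7^(−1) ≡ 28 (mod 65). Verify: 7 · 28 = 196 ≡ 1 (mod 65). ✓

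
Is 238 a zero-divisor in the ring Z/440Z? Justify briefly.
gcd(238, 440) = 2 > 1, so 238 is not a unit in Z/440Z. In Z/nZ every nonzero non-unit is a zero-divisor: explicitly, take b = 440/gcd = 220 ≠ 0 (mod 440); then 238·220 = 52360 = 119·440, i.e. 238·220 ≡ 0 (mod 440). So 238 is a zero-divisor.

Final answer: YES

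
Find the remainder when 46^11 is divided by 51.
Use repeated squaring. Binary(11) = 1011. Walk through the bits of the exponent 11 left-to-right: at each bit after the leading one, square the running value, then multiply by 46 if the bit is 1 (always reducing mod 51):
  bit 1 = 1 (leading): start with 46.
  bit 2 = 0: square 46^2 = 2116 ≡ 25 (mod 51).
  bit 3 = 1: square 25^2 = 625 ≡ 13; bit is 1, so multiply 13·46 = 598 ≡ 37 (mod 51).
  bit 4 = 1: square 37^2 = 1369 ≡ 43; bit is 1, so multiply 43·46 = 1978 ≡ 40 (mod 51).
Final value: 46^11 ≡ 40 (mod 51).

Final answer: 40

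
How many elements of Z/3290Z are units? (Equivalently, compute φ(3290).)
An element a ∈ Z/3290Z is a unit iff gcd(a, 3290) = 1, so the number of units is φ(3290). φ is multiplicative, with φ(p^e) = p^e − p^(e−1). Factorise 3290 = 2 · 5 · 7 · 47. Then
  φ(3290) = (2 − 1) · (5 − 1) · (7 − 1) · (47 − 1) = 1 · 4 · 6 · 46 = 1104.

Final answer: Z/3290Z has φ(3290) = 1104 units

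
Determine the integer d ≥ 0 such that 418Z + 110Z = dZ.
In the PID Z, (a, b) is generated by gcd(a, b). Compute gcd(418, 110) with the extended Euclidean algorithm, tracking rows (r, s, t) with s·418 + t·110 = r:
  row A: (418, 1, 0)   [1·418 + 0·110 = 418]
  row B: (110, 0, 1)   [0·418 + 1·110 = 110]
  418 = 3·110 + 88   → row C = row A − 3·row B = (88, 1, −3)   [check: 1·418 − 3·110 = 88]
  110 = 1·88 + 22   → row D = row B − 1·row C = (22, −1, 4)   [check: −1·418 + 4·110 = 22]
  88 = 4·22 + 0   → remainder 0, stop. gcd = 22 (last nonzero row D).
So gcd(418, 110) = 22, with Bézout identity −1·418 + 4·110 = 22. Containment (⊇): the Bézout identity exhibits 22 as an element of (418, 110), giving (22) ⊆ (418, 110). Containment (⊆): since 22 | 418 and 22 | 110 (418 = 22·19, 110 = 22·5), every Z-linear combination of 418 and 110 is divisible by 22, so (418, 110) ⊆ (22). Therefore (418, 110) = (22), d = 22.

Final answer: (418, 110) = (22); d = 22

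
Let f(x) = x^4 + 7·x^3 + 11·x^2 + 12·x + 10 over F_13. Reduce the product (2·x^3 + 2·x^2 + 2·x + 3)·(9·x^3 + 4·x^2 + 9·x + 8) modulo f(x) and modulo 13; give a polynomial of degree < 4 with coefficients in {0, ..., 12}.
Multiply as integer polynomials: a · b = 18·x^6 + 26·x^5 + 44·x^4 + 69·x^3 + 46·x^2 + 43·x + 24. Reducing coefficients mod 13: a · b ≡ 5·x^6 + 5·x^4 + 4·x^3 + 7·x^2 + 4·x + 11. Now divide by f(x) = x^4 + 7·x^3 + 11·x^2 + 12·x + 10 in F_13[x], eliminating the leading term at each step:
  leading term 5·x^6: subtract (5·x^2)·f(x) = 5·x^6 + 9·x^5 + 3·x^4 + 8·x^3 + 11·x^2, leaving 4·x^5 + 2·x^4 + 9·x^3 + 9·x^2 + 4·x + 11 (coefficients mod 13)
  leading term 4·x^5: subtract (4·x)·f(x) = 4·x^5 + 2·x^4 + 5·x^3 + 9·x^2 + x, leaving 4·x^3 + 3·x + 11 (coefficients mod 13)
The degree is now < 4, so this is the remainder. Hence a · b ≡ 4·x^3 + 3·x + 11 in F_13[x]/(f).

Final answer: a · b ≡ 4·x^3 + 3·x + 11 (mod f(x))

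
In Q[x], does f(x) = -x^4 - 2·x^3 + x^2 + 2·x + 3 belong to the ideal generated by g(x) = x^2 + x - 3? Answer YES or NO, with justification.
YES

In Q[x] the ideal (g) consists of all multiples of g, so f ∈ (g) iff g | f, i.e. iff the remainder of f on division by g is 0. Divide f by g (g is monic, so eliminate the leading term of the running remainder at each step):
  leading term -x^4: subtract (-x^2)·g(x) = -x^4 - x^3 + 3·x^2, leaving -x^3 - 2·x^2 + 2·x + 3
  leading term -x^3: subtract (-x)·g(x) = -x^3 - x^2 + 3·x, leaving -x^2 - x + 3
  leading term -x^2: subtract (-1)·g(x) = -x^2 - x + 3, leaving 0
The remainder is 0, so f(x) = g(x) · h(x) with h(x) = -x^2 - x - 1. Hence g | f, i.e. f ∈ (g).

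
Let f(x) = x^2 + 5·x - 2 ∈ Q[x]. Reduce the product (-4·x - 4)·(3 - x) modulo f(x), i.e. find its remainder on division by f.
a · b ≡ -28·x - 4 (mod f(x))

First multiply in Q[x] without reducing: a · b = 4·x^2 - 8·x - 12. Now divide by f(x) = x^2 + 5·x - 2, eliminating the leading term at each step:
  leading term 4·x^2: subtract (4)·f(x) = 4·x^2 + 20·x - 8, leaving -28·x - 4
The degree is now < 2, so this is the remainder. Hence a · b ≡ -28·x - 4 in Q[x]/(f).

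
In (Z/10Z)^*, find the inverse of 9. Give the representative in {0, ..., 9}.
9^(−1) ≡ 9 (mod 10)

Apply the extended Euclidean algorithm to (10, 9), tracking rows (r, s, t) with s·10 + t·9 = r. Each division r_prev = q·r_cur + r_new produces the new row as (previous row) − q·(current row):
  row A: (10, 1, 0)   [1·10 + 0·9 = 10]
  row B: (9, 0, 1)   [0·10 + 1·9 = 9]
  10 = 1·9 + 1   → row C = row A − 1·row B = (1, 1, −1)   [check: 1·10 − 1·9 = 1]
  9 = 9·1 + 0   → remainder 0, stop. gcd = 1 (last nonzero row C).
The gcd is 1, so 9 is invertible mod 10. The last nonzero row gives 1·10 − 1·9 = 1, so t = −1. So 9^(−1) ≡ −1 ≡ 9 (mod 10). Verify: 9 · 9 = 81 ≡ 1 (mod 10). ✓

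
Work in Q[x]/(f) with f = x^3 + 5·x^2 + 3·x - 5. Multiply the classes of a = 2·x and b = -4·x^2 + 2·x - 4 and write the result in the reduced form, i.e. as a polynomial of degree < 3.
First multiply in Q[x] without reducing: a · b = -8·x^3 + 4·x^2 - 8·x. Now divide by f(x) = x^3 + 5·x^2 + 3·x - 5, eliminating the leading term at each step:
  leading term -8·x^3: subtract (-8)·f(x) = -8·x^3 - 40·x^2 - 24·x + 40, leaving 44·x^2 + 16·x - 40
The degree is now < 3, so this is the remainder. Hence a · b ≡ 44·x^2 + 16·x - 40 in Q[x]/(f).

Final answer: a · b ≡ 44·x^2 + 16·x - 40 (mod f(x))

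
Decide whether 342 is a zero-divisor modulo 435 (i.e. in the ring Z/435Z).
YES

gcd(342, 435) = 3 > 1, so 342 is not a unit in Z/435Z. In Z/nZ every nonzero non-unit is a zero-divisor: explicitly, take b = 435/gcd = 145 ≠ 0 (mod 435); then 342·145 = 49590 = 114·435, i.e. 342·145 ≡ 0 (mod 435). So 342 is a zero-divisor.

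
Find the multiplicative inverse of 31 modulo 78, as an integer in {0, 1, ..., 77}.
31^(−1) ≡ 73 (mod 78)

Apply the extended Euclidean algorithm to (78, 31), tracking rows (r, s, t) with s·78 + t·31 = r. Each division r_prev = q·r_cur + r_new produces the new row as (previous row) − q·(current row):
  row A: (78, 1, 0)   [1·78 + 0·31 = 78]
  row B: (31, 0, 1)   [0·78 + 1·31 = 31]
  78 = 2·31 + 16   → row C = row A − 2·row B = (16, 1, −2)   [check: 1·78 − 2·31 = 16]
  31 = 1·16 + 15   → row D = row B − 1·row C = (15, −1, 3)   [check: −1·78 + 3·31 = 15]
  16 = 1·15 + 1   → row E = row C − 1·row D = (1, 2, −5)   [check: 2·78 − 5·31 = 1]
  15 = 15·1 + 0   → remainder 0, stop. gcd = 1 (last nonzero row E).
The gcd is 1, so 31 is invertible mod 78. The last nonzero row gives 2·78 − 5·31 = 1, so t = −5. So 31^(−1) ≡ −5 ≡ 73 (mod 78). Verify: 31 · 73 = 2263 ≡ 1 (mod 78). ✓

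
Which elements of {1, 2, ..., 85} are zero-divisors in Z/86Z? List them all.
nonzero zero-divisors of Z/86Z = {2, 4, 6, 8, 10, 12, 14, 16, 18, 20, 22, 24, 26, 28, 30, 32, 34, 36, 38, 40, 42, 43, 44, 46, 48, 50, 52, 54, 56, 58, 60, 62, 64, 66, 68, 70, 72, 74, 76, 78, 80, 82, 84}

An element a ∈ Z/86Z (with a ≠ 0) is a zero-divisor iff gcd(a, 86) > 1 (because a is a unit precisely when gcd(a, n) = 1, and in Z/nZ every nonzero, non-unit element is a zero-divisor). Scan a = 1, ..., 85 and keep those with gcd(a, 86) > 1:
  gcd(2, 86) = 2, gcd(4, 86) = 2, gcd(6, 86) = 2, gcd(8, 86) = 2, gcd(10, 86) = 2, gcd(12, 86) = 2, gcd(14, 86) = 2, gcd(16, 86) = 2, gcd(18, 86) = 2, gcd(20, 86) = 2, gcd(22, 86) = 2, gcd(24, 86) = 2, gcd(26, 86) = 2, gcd(28, 86) = 2, gcd(30, 86) = 2, gcd(32, 86) = 2, gcd(34, 86) = 2, gcd(36, 86) = 2, gcd(38, 86) = 2, gcd(40, 86) = 2, gcd(42, 86) = 2, gcd(43, 86) = 43, gcd(44, 86) = 2, gcd(46, 86) = 2, gcd(48, 86) = 2, gcd(50, 86) = 2, gcd(52, 86) = 2, gcd(54, 86) = 2, gcd(56, 86) = 2, gcd(58, 86) = 2, gcd(60, 86) = 2, gcd(62, 86) = 2, gcd(64, 86) = 2, gcd(66, 86) = 2, gcd(68, 86) = 2, gcd(70, 86) = 2, gcd(72, 86) = 2, gcd(74, 86) = 2, gcd(76, 86) = 2, gcd(78, 86) = 2, gcd(80, 86) = 2, gcd(82, 86) = 2, gcd(84, 86) = 2.
All other a ∈ {1, ..., 85} have gcd(a, 86) = 1 and are units. So the nonzero zero-divisors are exactly the 43 values of a appearing in this scan.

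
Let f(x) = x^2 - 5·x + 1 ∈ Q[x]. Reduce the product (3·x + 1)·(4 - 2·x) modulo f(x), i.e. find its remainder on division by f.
First multiply in Q[x] without reducing: a · b = -6·x^2 + 10·x + 4. Now divide by f(x) = x^2 - 5·x + 1, eliminating the leading term at each step:
  leading term -6·x^2: subtract (-6)·f(x) = -6·x^2 + 30·x - 6, leaving 10 - 20·x
The degree is now < 2, so this is the remainder. Hence a · b ≡ 10 - 20·x in Q[x]/(f).

Final answer: a · b ≡ 10 - 20·x (mod f(x))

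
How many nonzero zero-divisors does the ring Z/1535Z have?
Z/1535Z has 310 nonzero zero-divisors

In Z/1535Z each nonzero element is either a unit (gcd with 1535 is 1) or a zero-divisor (gcd > 1). The number of units is φ(1535): factorise 1535 = 5 · 307, so φ(1535) = (5 − 1) · (307 − 1) = 4 · 306 = 1224. The nonzero elements number 1535 − 1 = 1534. Hence the nonzero zero-divisors number 1534 − 1224 = 310.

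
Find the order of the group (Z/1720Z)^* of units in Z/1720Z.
(Z/1720Z)^* consists of the classes a with gcd(a, 1720) = 1, so its order is φ(1720). φ is multiplicative, with φ(p^e) = p^e − p^(e−1). Factorise 1720 = 2^3 · 5 · 43. Then
  φ(1720) = (2^3 − 2^2) · (5 − 1) · (43 − 1) = 4 · 4 · 42 = 672.
Thus |(Z/1720Z)^*| = 672.

Final answer: |(Z/1720Z)^*| = 672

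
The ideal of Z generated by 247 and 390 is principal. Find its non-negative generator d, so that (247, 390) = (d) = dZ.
In the PID Z, (a, b) is generated by gcd(a, b). Compute gcd(390, 247) with the extended Euclidean algorithm, tracking rows (r, s, t) with s·390 + t·247 = r:
  row A: (390, 1, 0)   [1·390 + 0·247 = 390]
  row B: (247, 0, 1)   [0·390 + 1·247 = 247]
  390 = 1·247 + 143   → row C = row A − 1·row B = (143, 1, −1)   [check: 1·390 − 1·247 = 143]
  247 = 1·143 + 104   → row D = row B − 1·row C = (104, −1, 2)   [check: −1·390 + 2·247 = 104]
  143 = 1·104 + 39   → row E = row C − 1·row D = (39, 2, −3)   [check: 2·390 − 3·247 = 39]
  104 = 2·39 + 26   → row F = row D − 2·row E = (26, −5, 8)   [check: −5·390 + 8·247 = 26]
  39 = 1·26 + 13   → row G = row E − 1·row F = (13, 7, −11)   [check: 7·390 − 11·247 = 13]
  26 = 2·13 + 0   → remainder 0, stop. gcd = 13 (last nonzero row G).
So gcd(247, 390) = 13, with Bézout identity 7·390 − 11·247 = 13. Containment (⊇): the Bézout identity exhibits 13 as an element of (247, 390), giving (13) ⊆ (247, 390). Containment (⊆): since 13 | 247 and 13 | 390 (247 = 13·19, 390 = 13·30), every Z-linear combination of 247 and 390 is divisible by 13, so (247, 390) ⊆ (13). Therefore (247, 390) = (13), d = 13.

Final answer: (247, 390) = (13); d = 13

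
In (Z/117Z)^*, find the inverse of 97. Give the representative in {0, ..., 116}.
Apply the extended Euclidean algorithm to (117, 97), tracking rows (r, s, t) with s·117 + t·97 = r. Each division r_prev = q·r_cur + r_new produces the new row as (previous row) − q·(current row):
  row A: (117, 1, 0)   [1·117 + 0·97 = 117]
  row B: (97, 0, 1)   [0·117 + 1·97 = 97]
  117 = 1·97 + 20   → row C = row A − 1·row B = (20, 1, −1)   [check: 1·117 − 1·97 = 20]
  97 = 4·20 + 17   → row D = row B − 4·row C = (17, −4, 5)   [check: −4·117 + 5·97 = 17]
  20 = 1·17 + 3   → row E = row C − 1·row D = (3, 5, −6)   [check: 5·117 − 6·97 = 3]
  17 = 5·3 + 2   → row F = row D − 5·row E = (2, −29, 35)   [check: −29·117 + 35·97 = 2]
  3 = 1·2 + 1   → row G = row E − 1·row F = (1, 34, −41)   [check: 34·117 − 41·97 = 1]
  2 = 2·1 + 0   → remainder 0, stop. gcd = 1 (last nonzero row G).
The gcd is 1, so 97 is invertible mod 117. The last nonzero row gives 34·117 − 41·97 = 1, so t = −41. So 97^(−1) ≡ −41 ≡ 76 (mod 117). Verify: 97 · 76 = 7372 ≡ 1 (mod 117). ✓

Final answer: 97^(−1) ≡ 76 (mod 117)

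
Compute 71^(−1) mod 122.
Apply the extended Euclidean algorithm to (122, 71), tracking rows (r, s, t) with s·122 + t·71 = r. Each division r_prev = q·r_cur + r_new produces the new row as (previous row) − q·(current row):
  row A: (122, 1, 0)   [1·122 + 0·71 = 122]
  row B: (71, 0, 1)   [0·122 + 1·71 = 71]
  122 = 1·71 + 51   → row C = row A − 1·row B = (51, 1, −1)   [check: 1·122 − 1·71 = 51]
  71 = 1·51 + 20   → row D = row B − 1·row C = (20, −1, 2)   [check: −1·122 + 2·71 = 20]
  51 = 2·20 + 11   → row E = row C − 2·row D = (11, 3, −5)   [check: 3·122 − 5·71 = 11]
  20 = 1·11 + 9   → row F = row D − 1·row E = (9, −4, 7)   [check: −4·122 + 7·71 = 9]
  11 = 1·9 + 2   → row G = row E − 1·row F = (2, 7, −12)   [check: 7·122 − 12·71 = 2]
  9 = 4·2 + 1   → row H = row F − 4·row G = (1, −32, 55)   [check: −32·122 + 55·71 = 1]
  2 = 2·1 + 0   → remainder 0, stop. gcd = 1 (last nonzero row H).
The gcd is 1, so 71 is invertible mod 122. The last nonzero row gives −32·122 + 55·71 = 1, so t = 55. So 71^(−1) ≡ 55 (mod 122). Verify: 71 · 55 = 3905 ≡ 1 (mod 122). ✓

Final answer: 71^(−1) ≡ 55 (mod 122)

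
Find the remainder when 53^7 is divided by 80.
77

Use repeated squaring. Binary(7) = 111. Walk through the bits of the exponent 7 left-to-right: at each bit after the leading one, square the running value, then multiply by 53 if the bit is 1 (always reducing mod 80):
  bit 1 = 1 (leading): start with 53.
  bit 2 = 1: square 53^2 = 2809 ≡ 9; bit is 1, so multiply 9·53 = 477 ≡ 77 (mod 80).
  bit 3 = 1: square 77^2 = 5929 ≡ 9; bit is 1, so multiply 9·53 = 477 ≡ 77 (mod 80).
Final value: 53^7 ≡ 77 (mod 80).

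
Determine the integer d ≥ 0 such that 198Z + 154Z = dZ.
(198, 154) = (22); d = 22

In the PID Z, (a, b) is generated by gcd(a, b). Compute gcd(198, 154) with the extended Euclidean algorithm, tracking rows (r, s, t) with s·198 + t·154 = r:
  row A: (198, 1, 0)   [1·198 + 0·154 = 198]
  row B: (154, 0, 1)   [0·198 + 1·154 = 154]
  198 = 1·154 + 44   → row C = row A − 1·row B = (44, 1, −1)   [check: 1·198 − 1·154 = 44]
  154 = 3·44 + 22   → row D = row B − 3·row C = (22, −3, 4)   [check: −3·198 + 4·154 = 22]
  44 = 2·22 + 0   → remainder 0, stop. gcd = 22 (last nonzero row D).
So gcd(198, 154) = 22, with Bézout identity −3·198 + 4·154 = 22. Containment (⊇): the Bézout identity exhibits 22 as an element of (198, 154), giving (22) ⊆ (198, 154). Containment (⊆): since 22 | 198 and 22 | 154 (198 = 22·9, 154 = 22·7), every Z-linear combination of 198 and 154 is divisible by 22, so (198, 154) ⊆ (22). Therefore (198, 154) = (22), d = 22.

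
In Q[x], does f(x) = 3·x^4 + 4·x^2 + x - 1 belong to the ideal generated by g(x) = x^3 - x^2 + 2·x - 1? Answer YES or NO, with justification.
In Q[x] the ideal (g) consists of all multiples of g, so f ∈ (g) iff g | f, i.e. iff the remainder of f on division by g is 0. Divide f by g (g is monic, so eliminate the leading term of the running remainder at each step):
  leading term 3·x^4: subtract (3·x)·g(x) = 3·x^4 - 3·x^3 + 6·x^2 - 3·x, leaving 3·x^3 - 2·x^2 + 4·x - 1
  leading term 3·x^3: subtract (3)·g(x) = 3·x^3 - 3·x^2 + 6·x - 3, leaving x^2 - 2·x + 2
The remainder r(x) = x^2 - 2·x + 2 ≠ 0 (and deg r < deg g), so g ∤ f, i.e. f ∉ (g).

Final answer: NO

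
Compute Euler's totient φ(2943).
φ(2943) = 1944

φ is multiplicative, with φ(p^e) = p^e − p^(e−1). Factorise 2943 = 3^3 · 109. Then
  φ(2943) = (3^3 − 3^2) · (109 − 1) = 18 · 108 = 1944.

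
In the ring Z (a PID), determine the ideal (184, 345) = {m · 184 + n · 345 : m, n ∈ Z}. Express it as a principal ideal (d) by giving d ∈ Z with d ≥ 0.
In the PID Z, (a, b) is generated by gcd(a, b). Compute gcd(345, 184) with the extended Euclidean algorithm, tracking rows (r, s, t) with s·345 + t·184 = r:
  row A: (345, 1, 0)   [1·345 + 0·184 = 345]
  row B: (184, 0, 1)   [0·345 + 1·184 = 184]
  345 = 1·184 + 161   → row C = row A − 1·row B = (161, 1, −1)   [check: 1·345 − 1·184 = 161]
  184 = 1·161 + 23   → row D = row B − 1·row C = (23, −1, 2)   [check: −1·345 + 2·184 = 23]
  161 = 7·23 + 0   → remainder 0, stop. gcd = 23 (last nonzero row D).
So gcd(184, 345) = 23, with Bézout identity −1·345 + 2·184 = 23. Containment (⊇): the Bézout identity exhibits 23 as an element of (184, 345), giving (23) ⊆ (184, 345). Containment (⊆): since 23 | 184 and 23 | 345 (184 = 23·8, 345 = 23·15), every Z-linear combination of 184 and 345 is divisible by 23, so (184, 345) ⊆ (23). Therefore (184, 345) = (23), d = 23.

Final answer: (184, 345) = (23); d = 23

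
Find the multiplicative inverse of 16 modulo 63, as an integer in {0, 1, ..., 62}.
Apply the extended Euclidean algorithm to (63, 16), tracking rows (r, s, t) with s·63 + t·16 = r. Each division r_prev = q·r_cur + r_new produces the new row as (previous row) − q·(current row):
  row A: (63, 1, 0)   [1·63 + 0·16 = 63]
  row B: (16, 0, 1)   [0·63 + 1·16 = 16]
  63 = 3·16 + 15   → row C = row A − 3·row B = (15, 1, −3)   [check: 1·63 − 3·16 = 15]
  16 = 1·15 + 1   → row D = row B − 1·row C = (1, −1, 4)   [check: −1·63 + 4·16 = 1]
  15 = 15·1 + 0   → remainder 0, stop. gcd = 1 (last nonzero row D).
The gcd is 1, so 16 is invertible mod 63. The last nonzero row gives −1·63 + 4·16 = 1, so t = 4. So 16^(−1) ≡ 4 (mod 63). Verify: 16 · 4 = 64 ≡ 1 (mod 63). ✓

Final answer: 16^(−1) ≡ 4 (mod 63)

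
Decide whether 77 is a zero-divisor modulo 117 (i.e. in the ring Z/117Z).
NO

gcd(77, 117) = 1, so 77 is a unit in Z/117Z (it has a multiplicative inverse). A unit cannot be a zero-divisor: if 77·b ≡ 0 then multiplying both sides by 77^(−1) gives b ≡ 0. So 77 is not a zero-divisor.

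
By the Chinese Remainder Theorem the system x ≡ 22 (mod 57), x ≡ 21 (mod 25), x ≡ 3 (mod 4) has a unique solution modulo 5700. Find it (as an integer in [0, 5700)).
The moduli 57, 25, 4 are pairwise coprime, so by the CRT there is a unique solution mod 57·25·4 = 5700.
Solve by successive substitution. Start with x ≡ 22 (mod 57).
  Combine with x ≡ 21 (mod 25): write x = 22 + 57·t and require 22 + 57·t ≡ 21 (mod 25), i.e. 57·t ≡ 21 − 22 ≡ 24 (mod 25). Since 57^(−1) ≡ 18 (mod 25) (57 ≡ 7 (mod 25)), t ≡ 18·24 ≡ 7 (mod 25). So x ≡ 22 + 57·7 = 421 (mod 1425).
  Combine with x ≡ 3 (mod 4): write x = 421 + 1425·t and require 421 + 1425·t ≡ 3 (mod 4), i.e. 1425·t ≡ 3 − 421 ≡ 2 (mod 4). Since 1425^(−1) ≡ 1 (mod 4) (1425 ≡ 1 (mod 4)), t ≡ 1·2 ≡ 2 (mod 4). So x ≡ 421 + 1425·2 = 3271 (mod 5700).
Unique solution in [0, 5700): x = 3271.

Final answer: x ≡ 3271 (mod 5700); the representative in [0, 5700) is 3271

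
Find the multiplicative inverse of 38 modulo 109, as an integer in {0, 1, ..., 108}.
Apply the extended Euclidean algorithm to (109, 38), tracking rows (r, s, t) with s·109 + t·38 = r. Each division r_prev = q·r_cur + r_new produces the new row as (previous row) − q·(current row):
  row A: (109, 1, 0)   [1·109 + 0·38 = 109]
  row B: (38, 0, 1)   [0·109 + 1·38 = 38]
  109 = 2·38 + 33   → row C = row A − 2·row B = (33, 1, −2)   [check: 1·109 − 2·38 = 33]
  38 = 1·33 + 5   → row D = row B − 1·row C = (5, −1, 3)   [check: −1·109 + 3·38 = 5]
  33 = 6·5 + 3   → row E = row C − 6·row D = (3, 7, −20)   [check: 7·109 − 20·38 = 3]
  5 = 1·3 + 2   → row F = row D − 1·row E = (2, −8, 23)   [check: −8·109 + 23·38 = 2]
  3 = 1·2 + 1   → row G = row E − 1·row F = (1, 15, −43)   [check: 15·109 − 43·38 = 1]
  2 = 2·1 + 0   → remainder 0, stop. gcd = 1 (last nonzero row G).
The gcd is 1, so 38 is invertible mod 109. The last nonzero row gives 15·109 − 43·38 = 1, so t = −43. So 38^(−1) ≡ −43 ≡ 66 (mod 109). Verify: 38 · 66 = 2508 ≡ 1 (mod 109). ✓

Final answer: 38^(−1) ≡ 66 (mod 109)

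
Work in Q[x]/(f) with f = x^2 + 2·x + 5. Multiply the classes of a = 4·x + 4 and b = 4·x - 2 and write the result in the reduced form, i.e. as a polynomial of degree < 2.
First multiply in Q[x] without reducing: a · b = 16·x^2 + 8·x - 8. Now divide by f(x) = x^2 + 2·x + 5, eliminating the leading term at each step:
  leading term 16·x^2: subtract (16)·f(x) = 16·x^2 + 32·x + 80, leaving -24·x - 88
The degree is now < 2, so this is the remainder. Hence a · b ≡ -24·x - 88 in Q[x]/(f).

Final answer: a · b ≡ -24·x - 88 (mod f(x))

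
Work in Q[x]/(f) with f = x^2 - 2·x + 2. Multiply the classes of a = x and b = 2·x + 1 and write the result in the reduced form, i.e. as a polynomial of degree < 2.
a · b ≡ 5·x - 4 (mod f(x))

First multiply in Q[x] without reducing: a · b = 2·x^2 + x. Now divide by f(x) = x^2 - 2·x + 2, eliminating the leading term at each step:
  leading term 2·x^2: subtract (2)·f(x) = 2·x^2 - 4·x + 4, leaving 5·x - 4
The degree is now < 2, so this is the remainder. Hence a · b ≡ 5·x - 4 in Q[x]/(f).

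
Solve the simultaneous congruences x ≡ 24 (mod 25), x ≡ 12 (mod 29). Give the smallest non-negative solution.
The moduli 25, 29 are pairwise coprime, so by the CRT there is a unique solution mod 25·29 = 725.
Solve by successive substitution. Start with x ≡ 24 (mod 25).
  Combine with x ≡ 12 (mod 29): write x = 24 + 25·t and require 24 + 25·t ≡ 12 (mod 29), i.e. 25·t ≡ 12 − 24 ≡ 17 (mod 29). Since 25^(−1) ≡ 7 (mod 29), t ≡ 7·17 ≡ 3 (mod 29). So x ≡ 24 + 25·3 = 99 (mod 725).
Unique solution in [0, 725): x = 99.

Final answer: x ≡ 99 (mod 725); the representative in [0, 725) is 99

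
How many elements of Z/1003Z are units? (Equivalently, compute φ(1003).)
Z/1003Z has φ(1003) = 928 units

An element a ∈ Z/1003Z is a unit iff gcd(a, 1003) = 1, so the number of units is φ(1003). φ is multiplicative, with φ(p^e) = p^e − p^(e−1). Factorise 1003 = 17 · 59. Then
  φ(1003) = (17 − 1) · (59 − 1) = 16 · 58 = 928.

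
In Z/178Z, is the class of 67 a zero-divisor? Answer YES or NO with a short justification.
NO

gcd(67, 178) = 1, so 67 is a unit in Z/178Z (it has a multiplicative inverse). A unit cannot be a zero-divisor: if 67·b ≡ 0 then multiplying both sides by 67^(−1) gives b ≡ 0. So 67 is not a zero-divisor.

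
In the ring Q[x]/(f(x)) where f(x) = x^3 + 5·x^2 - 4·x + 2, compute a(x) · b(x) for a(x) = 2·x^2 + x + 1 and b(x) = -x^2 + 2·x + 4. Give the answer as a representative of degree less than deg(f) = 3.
a · b ≡ -64·x^2 + 62·x - 22 (mod f(x))

First multiply in Q[x] without reducing: a · b = -2·x^4 + 3·x^3 + 9·x^2 + 6·x + 4. Now divide by f(x) = x^3 + 5·x^2 - 4·x + 2, eliminating the leading term at each step:
  leading term -2·x^4: subtract (-2·x)·f(x) = -2·x^4 - 10·x^3 + 8·x^2 - 4·x, leaving 13·x^3 + x^2 + 10·x + 4
  leading term 13·x^3: subtract (13)·f(x) = 13·x^3 + 65·x^2 - 52·x + 26, leaving -64·x^2 + 62·x - 22
The degree is now < 3, so this is the remainder. Hence a · b ≡ -64·x^2 + 62·x - 22 in Q[x]/(f).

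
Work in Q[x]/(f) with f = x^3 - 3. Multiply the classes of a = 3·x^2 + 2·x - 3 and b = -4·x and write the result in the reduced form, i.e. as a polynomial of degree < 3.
First multiply in Q[x] without reducing: a · b = -12·x^3 - 8·x^2 + 12·x. Now divide by f(x) = x^3 - 3, eliminating the leading term at each step:
  leading term -12·x^3: subtract (-12)·f(x) = 36 - 12·x^3, leaving -8·x^2 + 12·x - 36
The degree is now < 3, so this is the remainder. Hence a · b ≡ -8·x^2 + 12·x - 36 in Q[x]/(f).

Final answer: a · b ≡ -8·x^2 + 12·x - 36 (mod f(x))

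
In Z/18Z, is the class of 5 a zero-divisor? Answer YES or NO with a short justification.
gcd(5, 18) = 1, so 5 is a unit in Z/18Z (it has a multiplicative inverse). A unit cannot be a zero-divisor: if 5·b ≡ 0 then multiplying both sides by 5^(−1) gives b ≡ 0. So 5 is not a zero-divisor.

Final answer: NO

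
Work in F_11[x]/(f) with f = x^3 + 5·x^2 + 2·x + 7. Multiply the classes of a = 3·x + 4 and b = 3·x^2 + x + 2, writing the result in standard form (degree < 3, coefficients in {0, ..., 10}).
Multiply as integer polynomials: a · b = 9·x^3 + 15·x^2 + 10·x + 8. Reducing coefficients mod 11: a · b ≡ 9·x^3 + 4·x^2 + 10·x + 8. Now divide by f(x) = x^3 + 5·x^2 + 2·x + 7 in F_11[x], eliminating the leading term at each step:
  leading term 9·x^3: subtract (9)·f(x) = 9·x^3 + x^2 + 7·x + 8, leaving 3·x^2 + 3·x (coefficients mod 11)
The degree is now < 3, so this is the remainder. Hence a · b ≡ 3·x^2 + 3·x in F_11[x]/(f).

Final answer: a · b ≡ 3·x^2 + 3·x (mod f(x))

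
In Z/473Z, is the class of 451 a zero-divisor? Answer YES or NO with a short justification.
gcd(451, 473) = 11 > 1, so 451 is not a unit in Z/473Z. In Z/nZ every nonzero non-unit is a zero-divisor: explicitly, take b = 473/gcd = 43 ≠ 0 (mod 473); then 451·43 = 19393 = 41·473, i.e. 451·43 ≡ 0 (mod 473). So 451 is a zero-divisor.

Final answer: YES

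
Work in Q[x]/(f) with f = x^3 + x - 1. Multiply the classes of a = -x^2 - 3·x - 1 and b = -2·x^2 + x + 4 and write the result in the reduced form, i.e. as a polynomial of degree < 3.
First multiply in Q[x] without reducing: a · b = 2·x^4 + 5·x^3 - 5·x^2 - 13·x - 4. Now divide by f(x) = x^3 + x - 1, eliminating the leading term at each step:
  leading term 2·x^4: subtract (2·x)·f(x) = 2·x^4 + 2·x^2 - 2·x, leaving 5·x^3 - 7·x^2 - 11·x - 4
  leading term 5·x^3: subtract (5)·f(x) = 5·x^3 + 5·x - 5, leaving -7·x^2 - 16·x + 1
The degree is now < 3, so this is the remainder. Hence a · b ≡ -7·x^2 - 16·x + 1 in Q[x]/(f).

Final answer: a · b ≡ -7·x^2 - 16·x + 1 (mod f(x))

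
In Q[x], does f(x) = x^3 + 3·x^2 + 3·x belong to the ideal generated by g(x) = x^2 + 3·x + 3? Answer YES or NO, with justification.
YES

In Q[x] the ideal (g) consists of all multiples of g, so f ∈ (g) iff g | f, i.e. iff the remainder of f on division by g is 0. Divide f by g (g is monic, so eliminate the leading term of the running remainder at each step):
  leading term x^3: subtract (x)·g(x) = x^3 + 3·x^2 + 3·x, leaving 0
The remainder is 0, so f(x) = g(x) · h(x) with h(x) = x. Hence g | f, i.e. f ∈ (g).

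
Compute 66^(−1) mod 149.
66^(−1) ≡ 70 (mod 149)

Apply the extended Euclidean algorithm to (149, 66), tracking rows (r, s, t) with s·149 + t·66 = r. Each division r_prev = q·r_cur + r_new produces the new row as (previous row) − q·(current row):
  row A: (149, 1, 0)   [1·149 + 0·66 = 149]
  row B: (66, 0, 1)   [0·149 + 1·66 = 66]
  149 = 2·66 + 17   → row C = row A − 2·row B = (17, 1, −2)   [check: 1·149 − 2·66 = 17]
  66 = 3·17 + 15   → row D = row B − 3·row C = (15, −3, 7)   [check: −3·149 + 7·66 = 15]
  17 = 1·15 + 2   → row E = row C − 1·row D = (2, 4, −9)   [check: 4·149 − 9·66 = 2]
  15 = 7·2 + 1   → row F = row D − 7·row E = (1, −31, 70)   [check: −31·149 + 70·66 = 1]
  2 = 2·1 + 0   → remainder 0, stop. gcd = 1 (last nonzero row F).
The gcd is 1, so 66 is invertible mod 149. The last nonzero row gives −31·149 + 70·66 = 1, so t = 70. So 66^(−1) ≡ 70 (mod 149). Verify: 66 · 70 = 4620 ≡ 1 (mod 149). ✓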